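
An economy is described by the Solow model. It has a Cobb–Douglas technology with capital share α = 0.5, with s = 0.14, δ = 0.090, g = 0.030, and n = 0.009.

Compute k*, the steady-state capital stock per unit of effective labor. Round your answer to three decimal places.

At the steady state, Δk = 0, so s·k^α = (n + g + δ)·k.
Dividing both sides by k: k^(1−α) = s / (n + g + δ).
k^0.5 = 0.14 / (0.009 + 0.030 + 0.090) = 0.14 / 0.129 = 1.0853
k* = 1.0853^(1/0.5) ≈ 1.1779

k* ≈ 1.178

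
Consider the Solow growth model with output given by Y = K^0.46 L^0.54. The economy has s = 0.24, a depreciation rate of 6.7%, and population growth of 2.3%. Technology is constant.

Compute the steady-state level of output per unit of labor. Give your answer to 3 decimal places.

In steady state, investment equals break-even investment: s·k^α = (n + δ)·k.
Rearranging, k^(1−α) = s / (n + δ).
k^0.54 = 0.24 / (0.023 + 0.067) = 0.24 / 0.090 = 2.6667
k* = 2.6667^(1/0.54) ≈ 6.1495
y* = (k*)^α = 6.1495^0.46 ≈ 2.3060

y* ≈ 2.306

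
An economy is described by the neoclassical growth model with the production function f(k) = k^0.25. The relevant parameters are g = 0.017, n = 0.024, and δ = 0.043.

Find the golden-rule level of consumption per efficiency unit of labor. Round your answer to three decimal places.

c_gold ≈ 1.079

At the golden rule, f'(k) = n + g + δ, so α·k^(α−1) = n + g + δ and k_gold = (α/(n + g + δ))^(1/(1−α)).
k_gold = (0.25/0.084)^(1/0.75) = 2.9762^1.3333 ≈ 4.2809
c_gold = f(k_gold) − (n + g + δ)·k_gold = 1.4384 − 0.084×4.2809 ≈ 1.0788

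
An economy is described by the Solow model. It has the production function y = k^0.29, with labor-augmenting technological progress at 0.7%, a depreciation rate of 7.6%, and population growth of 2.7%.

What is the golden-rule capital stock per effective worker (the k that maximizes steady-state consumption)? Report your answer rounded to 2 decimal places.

k_gold ≈ 3.92

The golden rule sets f'(k) = n + g + δ, i.e. α·k^(α−1) = n + g + δ.
So k^(1−α) = α / (n + g + δ) = 0.29 / 0.110 = 2.6364.
k_gold = 2.6364^(1/0.71) ≈ 3.9172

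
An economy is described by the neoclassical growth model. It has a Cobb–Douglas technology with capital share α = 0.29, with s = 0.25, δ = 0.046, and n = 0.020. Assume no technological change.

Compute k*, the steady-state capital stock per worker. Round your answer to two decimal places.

Steady state requires s·f(k) = (n + δ)·k, i.e. s·k^α = (n + δ)·k.
Dividing both sides by k: k^(1−α) = s / (n + δ).
k^0.71 = 0.25 / (0.020 + 0.046) = 0.25 / 0.066 = 3.7879
k* = 3.7879^(1/0.71) ≈ 6.5260

k* = 6.53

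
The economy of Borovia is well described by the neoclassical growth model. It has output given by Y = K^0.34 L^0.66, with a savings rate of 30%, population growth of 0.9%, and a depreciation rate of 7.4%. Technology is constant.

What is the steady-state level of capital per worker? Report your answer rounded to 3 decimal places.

Steady state requires s·f(k) = (n + δ)·k, i.e. s·k^α = (n + δ)·k.
Rearranging, k^(1−α) = s / (n + δ).
k^0.66 = 0.30 / (0.009 + 0.074) = 0.30 / 0.083 = 3.6145
k* = 3.6145^(1/0.66) ≈ 7.0069

k* = 7.007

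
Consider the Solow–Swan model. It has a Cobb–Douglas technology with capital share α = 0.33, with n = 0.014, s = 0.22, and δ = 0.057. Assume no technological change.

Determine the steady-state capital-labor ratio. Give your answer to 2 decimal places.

In steady state, investment equals break-even investment: s·k^α = (n + δ)·k.
Rearranging, k^(1−α) = s / (n + δ).
k^0.67 = 0.22 / (0.014 + 0.057) = 0.22 / 0.071 = 3.0986
k* = 3.0986^(1/0.67) ≈ 5.4086

k* ≈ 5.41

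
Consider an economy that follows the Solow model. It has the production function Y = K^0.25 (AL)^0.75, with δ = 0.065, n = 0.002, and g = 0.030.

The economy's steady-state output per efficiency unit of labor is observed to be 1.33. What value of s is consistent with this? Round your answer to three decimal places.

Steady state requires s·f(k) = (n + g + δ)·k, i.e. s·k^α = (n + g + δ)·k.
Since y* = [s/(n + g + δ)]^(α/(1−α)), we have s/(n + g + δ) = (y*)^((1−α)/α) = 1.33^3 = 2.3526.
Therefore s = 2.3526 × (n + g + δ) = 2.3526 × 0.097 = 0.2282.

s ≈ 0.228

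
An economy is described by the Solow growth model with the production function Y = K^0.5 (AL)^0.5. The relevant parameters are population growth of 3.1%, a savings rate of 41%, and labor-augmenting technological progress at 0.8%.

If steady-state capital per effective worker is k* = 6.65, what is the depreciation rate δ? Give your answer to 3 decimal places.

δ ≈ 0.120

At the steady state, Δk = 0, so s·k^α = (n + g + δ)·k.
So s / (n + g + δ) = (k*)^(1−α) = 6.65^0.5 = 2.5788.
Therefore n + g + δ = s / 2.5788 = 0.41 / 2.5788 = 0.1590, so δ = 0.1590 − 0.039 = 0.1200.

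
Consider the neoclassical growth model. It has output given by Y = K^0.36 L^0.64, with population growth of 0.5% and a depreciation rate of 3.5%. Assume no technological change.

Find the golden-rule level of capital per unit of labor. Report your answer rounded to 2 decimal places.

k_gold ≈ 30.97

The golden rule sets f'(k) = n + δ, i.e. α·k^(α−1) = n + δ.
So k^(1−α) = α / (n + δ) = 0.36 / 0.040 = 9.0000.
k_gold = 9.0000^(1/0.64) ≈ 30.9745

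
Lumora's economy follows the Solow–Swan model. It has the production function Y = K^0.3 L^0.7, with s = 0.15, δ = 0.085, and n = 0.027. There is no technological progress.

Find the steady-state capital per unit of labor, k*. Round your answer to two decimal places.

k* = 1.52

In steady state, investment equals break-even investment: s·k^α = (n + δ)·k.
Rearranging, k^(1−α) = s / (n + δ).
k^0.7 = 0.15 / (0.027 + 0.085) = 0.15 / 0.112 = 1.3393
k* = 1.3393^(1/0.7) ≈ 1.5179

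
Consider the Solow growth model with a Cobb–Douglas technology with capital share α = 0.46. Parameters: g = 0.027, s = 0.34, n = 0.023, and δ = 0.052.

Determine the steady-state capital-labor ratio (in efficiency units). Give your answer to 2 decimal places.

k* = 9.30

In steady state, investment equals break-even investment: s·k^α = (n + g + δ)·k.
Dividing both sides by k: k^(1−α) = s / (n + g + δ).
k^0.54 = 0.34 / (0.023 + 0.027 + 0.052) = 0.34 / 0.102 = 3.3333
k* = 3.3333^(1/0.54) ≈ 9.2958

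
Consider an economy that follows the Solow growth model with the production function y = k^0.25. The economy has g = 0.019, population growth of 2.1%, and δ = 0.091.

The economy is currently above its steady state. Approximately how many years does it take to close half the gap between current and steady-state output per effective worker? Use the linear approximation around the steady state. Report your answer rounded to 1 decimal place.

Near the steady state the convergence rate is λ = (1 − α)(n + g + δ).
λ = (1 − 0.25) × 0.131 = 0.75 × 0.131 = 0.09825
Half-life = ln 2 / λ = 0.6931 / 0.09825 ≈ 7.05 years

half-life ≈ 7.1 years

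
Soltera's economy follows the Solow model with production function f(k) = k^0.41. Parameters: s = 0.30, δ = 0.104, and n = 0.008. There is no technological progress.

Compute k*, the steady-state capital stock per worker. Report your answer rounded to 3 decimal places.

k* ≈ 5.312

In steady state, investment equals break-even investment: s·k^α = (n + δ)·k.
Rearranging, k^(1−α) = s / (n + δ).
k^0.59 = 0.30 / (0.008 + 0.104) = 0.30 / 0.112 = 2.6786
k* = 2.6786^(1/0.59) ≈ 5.3121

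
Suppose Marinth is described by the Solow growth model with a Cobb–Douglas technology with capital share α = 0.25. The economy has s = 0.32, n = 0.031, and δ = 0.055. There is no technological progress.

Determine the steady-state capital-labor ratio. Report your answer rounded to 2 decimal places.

In steady state, investment equals break-even investment: s·k^α = (n + δ)·k.
Dividing both sides by k: k^(1−α) = s / (n + δ).
k^0.75 = 0.32 / (0.031 + 0.055) = 0.32 / 0.086 = 3.7209
k* = 3.7209^(1/0.75) ≈ 5.7659

k* = 5.77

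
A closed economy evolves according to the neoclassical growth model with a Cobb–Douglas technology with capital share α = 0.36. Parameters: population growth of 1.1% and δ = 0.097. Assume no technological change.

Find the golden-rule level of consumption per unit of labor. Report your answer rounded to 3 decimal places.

c_gold ≈ 1.260

At the golden rule, f'(k) = n + δ, so α·k^(α−1) = n + δ and k_gold = (α/(n + δ))^(1/(1−α)).
k_gold = (0.36/0.108)^(1/0.64) = 3.3333^1.5625 ≈ 6.5613
c_gold = f(k_gold) − (n + δ)·k_gold = 1.9684 − 0.108×6.5613 ≈ 1.2598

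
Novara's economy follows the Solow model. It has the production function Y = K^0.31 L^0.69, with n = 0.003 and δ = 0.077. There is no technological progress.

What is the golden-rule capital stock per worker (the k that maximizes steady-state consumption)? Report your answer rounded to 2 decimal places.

The golden rule sets f'(k) = n + δ, i.e. α·k^(α−1) = n + δ.
So k^(1−α) = α / (n + δ) = 0.31 / 0.080 = 3.8750.
k_gold = 3.8750^(1/0.69) ≈ 7.1214

k_gold ≈ 7.12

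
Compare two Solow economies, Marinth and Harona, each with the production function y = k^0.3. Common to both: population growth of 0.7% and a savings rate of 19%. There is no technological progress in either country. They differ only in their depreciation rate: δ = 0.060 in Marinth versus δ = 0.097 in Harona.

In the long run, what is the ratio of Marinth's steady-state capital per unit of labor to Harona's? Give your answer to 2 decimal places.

Steady-state k* = [s/(n + δ)]^(1/(1−α)), so the ratio is [ (s_M/(n + δ)_M) / (s_H/(n + δ)_H) ]^1.4286.
s_M/(n + δ)_M = 0.19/0.067 = 2.8358; s_H/(n + δ)_H = 0.19/0.104 = 1.8269.
Ratio = (2.8358/1.8269)^1.4286 = 1.5522^1.4286 ≈ 1.8741

k*_M / k*_H ≈ 1.87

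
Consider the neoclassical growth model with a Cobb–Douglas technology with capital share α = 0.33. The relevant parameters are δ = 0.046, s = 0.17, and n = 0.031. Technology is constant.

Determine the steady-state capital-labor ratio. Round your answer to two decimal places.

k* = 3.26

In steady state, investment equals break-even investment: s·k^α = (n + δ)·k.
Dividing both sides by k: k^(1−α) = s / (n + δ).
k^0.67 = 0.17 / (0.031 + 0.046) = 0.17 / 0.077 = 2.2078
k* = 2.2078^(1/0.67) ≈ 3.2612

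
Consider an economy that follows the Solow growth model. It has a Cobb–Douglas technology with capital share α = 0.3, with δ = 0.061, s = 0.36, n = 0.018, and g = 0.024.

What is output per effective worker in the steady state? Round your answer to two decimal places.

At the steady state, Δk = 0, so s·k^α = (n + g + δ)·k.
Dividing both sides by k: k^(1−α) = s / (n + g + δ).
k^0.7 = 0.36 / (0.018 + 0.024 + 0.061) = 0.36 / 0.103 = 3.4951
k* = 3.4951^(1/0.7) ≈ 5.9755
y* = (k*)^α = 5.9755^0.3 ≈ 1.7097

y* = 1.71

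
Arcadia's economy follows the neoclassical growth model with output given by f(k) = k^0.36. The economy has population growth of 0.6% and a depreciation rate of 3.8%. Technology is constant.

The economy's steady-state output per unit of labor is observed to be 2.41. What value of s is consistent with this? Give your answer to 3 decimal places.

Steady state requires s·f(k) = (n + δ)·k, i.e. s·k^α = (n + δ)·k.
Since y* = [s/(n + δ)]^(α/(1−α)), we have s/(n + δ) = (y*)^((1−α)/α) = 2.41^1.7778 = 4.7769.
Therefore s = 4.7769 × (n + δ) = 4.7769 × 0.044 = 0.2102.

s ≈ 0.210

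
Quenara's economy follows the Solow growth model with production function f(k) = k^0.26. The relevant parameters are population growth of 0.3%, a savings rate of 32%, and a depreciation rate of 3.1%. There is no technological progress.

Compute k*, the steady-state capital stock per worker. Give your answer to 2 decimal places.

k* = 20.69

At the steady state, Δk = 0, so s·k^α = (n + δ)·k.
Dividing both sides by k: k^(1−α) = s / (n + δ).
k^0.74 = 0.32 / (0.003 + 0.031) = 0.32 / 0.034 = 9.4118
k* = 9.4118^(1/0.74) ≈ 20.6906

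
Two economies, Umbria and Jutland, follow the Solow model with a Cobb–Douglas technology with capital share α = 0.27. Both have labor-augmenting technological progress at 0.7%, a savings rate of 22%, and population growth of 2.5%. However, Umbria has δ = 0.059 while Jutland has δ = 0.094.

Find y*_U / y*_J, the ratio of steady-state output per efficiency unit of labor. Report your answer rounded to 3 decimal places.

Steady-state y* = [s/(n + g + δ)]^(α/(1−α)), so the ratio is [ (s_U/(n + g + δ)_U) / (s_J/(n + g + δ)_J) ]^0.3699.
s_U/(n + g + δ)_U = 0.22/0.091 = 2.4176; s_J/(n + g + δ)_J = 0.22/0.126 = 1.7460.
Ratio = (2.4176/1.7460)^0.3699 = 1.3847^0.3699 ≈ 1.1279

y*_U / y*_J ≈ 1.128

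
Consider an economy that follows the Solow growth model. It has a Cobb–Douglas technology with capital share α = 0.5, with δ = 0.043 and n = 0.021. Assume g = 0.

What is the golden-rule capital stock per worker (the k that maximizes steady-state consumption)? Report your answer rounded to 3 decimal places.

The golden rule sets f'(k) = n + δ, i.e. α·k^(α−1) = n + δ.
So k^(1−α) = α / (n + δ) = 0.5 / 0.064 = 7.8125.
k_gold = 7.8125^(1/0.5) ≈ 61.0352

k_gold ≈ 61.035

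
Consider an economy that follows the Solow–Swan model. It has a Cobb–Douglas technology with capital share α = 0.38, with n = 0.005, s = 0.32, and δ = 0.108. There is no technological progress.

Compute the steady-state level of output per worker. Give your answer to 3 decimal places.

y* = 1.893

Steady state requires s·f(k) = (n + δ)·k, i.e. s·k^α = (n + δ)·k.
Rearranging, k^(1−α) = s / (n + δ).
k^0.62 = 0.32 / (0.005 + 0.108) = 0.32 / 0.113 = 2.8319
k* = 2.8319^(1/0.62) ≈ 5.3599
y* = (k*)^α = 5.3599^0.38 ≈ 1.8927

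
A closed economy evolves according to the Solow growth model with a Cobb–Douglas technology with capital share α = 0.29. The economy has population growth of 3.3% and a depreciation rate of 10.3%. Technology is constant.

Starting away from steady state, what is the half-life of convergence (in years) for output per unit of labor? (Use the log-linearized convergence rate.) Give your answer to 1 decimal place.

about 7.2 years

Near the steady state the convergence rate is λ = (1 − α)(n + δ).
λ = (1 − 0.29) × 0.136 = 0.71 × 0.136 = 0.09656
Half-life = ln 2 / λ = 0.6931 / 0.09656 ≈ 7.18 years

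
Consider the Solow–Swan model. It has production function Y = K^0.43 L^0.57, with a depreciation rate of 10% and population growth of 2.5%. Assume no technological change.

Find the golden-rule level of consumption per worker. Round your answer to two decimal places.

c_gold ≈ 1.45

At the golden rule, f'(k) = n + δ, so α·k^(α−1) = n + δ and k_gold = (α/(n + δ))^(1/(1−α)).
k_gold = (0.43/0.125)^(1/0.57) = 3.4400^1.7544 ≈ 8.7365
c_gold = f(k_gold) − (n + δ)·k_gold = 2.5397 − 0.125×8.7365 ≈ 1.4476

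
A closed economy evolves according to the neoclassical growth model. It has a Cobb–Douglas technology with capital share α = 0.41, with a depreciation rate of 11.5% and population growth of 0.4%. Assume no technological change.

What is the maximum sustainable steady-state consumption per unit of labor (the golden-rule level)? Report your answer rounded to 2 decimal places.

At the golden rule, f'(k) = n + δ, so α·k^(α−1) = n + δ and k_gold = (α/(n + δ))^(1/(1−α)).
k_gold = (0.41/0.119)^(1/0.59) = 3.4454^1.6949 ≈ 8.1389
c_gold = f(k_gold) − (n + δ)·k_gold = 2.3623 − 0.119×8.1389 ≈ 1.3938

c_gold ≈ 1.39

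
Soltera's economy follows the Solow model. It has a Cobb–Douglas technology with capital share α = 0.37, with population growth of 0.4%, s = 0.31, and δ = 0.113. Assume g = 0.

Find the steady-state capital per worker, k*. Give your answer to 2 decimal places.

At the steady state, Δk = 0, so s·k^α = (n + δ)·k.
Rearranging, k^(1−α) = s / (n + δ).
k^0.63 = 0.31 / (0.004 + 0.113) = 0.31 / 0.117 = 2.6496
k* = 2.6496^(1/0.63) ≈ 4.6959

k* = 4.70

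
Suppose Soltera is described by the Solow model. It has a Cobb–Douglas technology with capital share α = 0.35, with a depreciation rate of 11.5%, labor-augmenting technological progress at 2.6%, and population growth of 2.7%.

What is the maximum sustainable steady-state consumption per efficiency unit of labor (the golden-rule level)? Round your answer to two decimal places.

At the golden rule, f'(k) = n + g + δ, so α·k^(α−1) = n + g + δ and k_gold = (α/(n + g + δ))^(1/(1−α)).
k_gold = (0.35/0.168)^(1/0.65) = 2.0833^1.5385 ≈ 3.0931
c_gold = f(k_gold) − (n + g + δ)·k_gold = 1.4847 − 0.168×3.0931 ≈ 0.9651

c_gold ≈ 0.97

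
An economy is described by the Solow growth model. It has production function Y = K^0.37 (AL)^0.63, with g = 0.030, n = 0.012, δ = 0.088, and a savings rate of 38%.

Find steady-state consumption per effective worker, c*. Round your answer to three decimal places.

At the steady state, Δk = 0, so s·k^α = (n + g + δ)·k.
Rearranging, k^(1−α) = s / (n + g + δ).
k^0.63 = 0.38 / (0.012 + 0.030 + 0.088) = 0.38 / 0.130 = 2.9231
k* = 2.9231^(1/0.63) ≈ 5.4883
y* = (k*)^α = 5.4883^0.37 ≈ 1.8776
c* = (1 − s)·y* = (1 − 0.38) × 1.8776 ≈ 1.1641

c* ≈ 1.164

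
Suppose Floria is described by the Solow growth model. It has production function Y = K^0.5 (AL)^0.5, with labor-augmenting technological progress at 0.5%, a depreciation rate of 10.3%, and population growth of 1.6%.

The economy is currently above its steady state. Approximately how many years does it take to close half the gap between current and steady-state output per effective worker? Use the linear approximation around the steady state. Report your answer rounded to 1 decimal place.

t_½ ≈ 11.2 years

Near the steady state the convergence rate is λ = (1 − α)(n + g + δ).
λ = (1 − 0.5) × 0.124 = 0.5 × 0.124 = 0.0620
Half-life = ln 2 / λ = 0.6931 / 0.0620 ≈ 11.18 years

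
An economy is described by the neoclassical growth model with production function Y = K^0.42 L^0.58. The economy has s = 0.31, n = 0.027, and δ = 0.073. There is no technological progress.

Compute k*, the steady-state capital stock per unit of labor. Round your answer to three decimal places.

Steady state requires s·f(k) = (n + δ)·k, i.e. s·k^α = (n + δ)·k.
Dividing both sides by k: k^(1−α) = s / (n + δ).
k^0.58 = 0.31 / (0.027 + 0.073) = 0.31 / 0.100 = 3.1000
k* = 3.1000^(1/0.58) ≈ 7.0336

k* ≈ 7.034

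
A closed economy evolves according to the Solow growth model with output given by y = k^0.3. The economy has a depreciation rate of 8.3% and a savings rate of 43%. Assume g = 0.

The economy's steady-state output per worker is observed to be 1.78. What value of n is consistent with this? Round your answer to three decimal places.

n ≈ 0.029

At the steady state, Δk = 0, so s·k^α = (n + δ)·k.
Since y* = [s/(n + δ)]^(α/(1−α)), we have s/(n + δ) = (y*)^((1−α)/α) = 1.78^2.3333 = 3.8398.
Therefore n + δ = s / 3.8398 = 0.43 / 3.8398 = 0.1120, so n = 0.1120 − 0.083 = 0.0290.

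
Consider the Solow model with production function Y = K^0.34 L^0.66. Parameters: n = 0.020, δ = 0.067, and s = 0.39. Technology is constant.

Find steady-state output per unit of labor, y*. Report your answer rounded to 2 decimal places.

y* = 2.17

In steady state, investment equals break-even investment: s·k^α = (n + δ)·k.
Rearranging, k^(1−α) = s / (n + δ).
k^0.66 = 0.39 / (0.020 + 0.067) = 0.39 / 0.087 = 4.4828
k* = 4.4828^(1/0.66) ≈ 9.7095
y* = (k*)^α = 9.7095^0.34 ≈ 2.1659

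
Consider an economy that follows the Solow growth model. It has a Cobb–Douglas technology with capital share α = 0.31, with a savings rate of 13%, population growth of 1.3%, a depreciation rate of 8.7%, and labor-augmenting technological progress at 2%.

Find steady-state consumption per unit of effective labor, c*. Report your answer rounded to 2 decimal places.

In steady state, investment equals break-even investment: s·k^α = (n + g + δ)·k.
Rearranging, k^(1−α) = s / (n + g + δ).
k^0.69 = 0.13 / (0.013 + 0.020 + 0.087) = 0.13 / 0.120 = 1.0833
k* = 1.0833^(1/0.69) ≈ 1.1230
y* = (k*)^α = 1.1230^0.31 ≈ 1.0366
c* = (1 − s)·y* = (1 − 0.13) × 1.0366 ≈ 0.9018

c* ≈ 0.90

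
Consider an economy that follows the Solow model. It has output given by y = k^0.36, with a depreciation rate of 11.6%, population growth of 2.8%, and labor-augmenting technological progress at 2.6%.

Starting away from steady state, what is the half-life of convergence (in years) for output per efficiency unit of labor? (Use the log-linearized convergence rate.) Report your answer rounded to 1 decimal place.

about 6.4 years

Near the steady state the convergence rate is λ = (1 − α)(n + g + δ).
λ = (1 − 0.36) × 0.170 = 0.64 × 0.170 = 0.1088
Half-life = ln 2 / λ = 0.6931 / 0.1088 ≈ 6.37 years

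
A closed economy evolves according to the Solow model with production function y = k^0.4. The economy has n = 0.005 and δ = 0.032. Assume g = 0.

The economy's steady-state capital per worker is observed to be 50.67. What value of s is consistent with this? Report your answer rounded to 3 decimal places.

s ≈ 0.390

At the steady state, Δk = 0, so s·k^α = (n + δ)·k.
So s / (n + δ) = (k*)^(1−α) = 50.67^0.6 = 10.5402.
Therefore s = 10.5402 × (n + δ) = 10.5402 × 0.037 = 0.3900.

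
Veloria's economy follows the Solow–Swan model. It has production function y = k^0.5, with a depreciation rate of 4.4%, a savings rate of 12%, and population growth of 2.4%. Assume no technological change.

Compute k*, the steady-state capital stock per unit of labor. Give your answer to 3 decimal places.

k* = 3.114

At the steady state, Δk = 0, so s·k^α = (n + δ)·k.
Rearranging, k^(1−α) = s / (n + δ).
k^0.5 = 0.12 / (0.024 + 0.044) = 0.12 / 0.068 = 1.7647
k* = 1.7647^(1/0.5) ≈ 3.1142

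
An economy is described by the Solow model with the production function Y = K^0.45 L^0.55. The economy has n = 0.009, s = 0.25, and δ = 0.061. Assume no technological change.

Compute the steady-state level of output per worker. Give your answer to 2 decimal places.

y* ≈ 2.83

In steady state, investment equals break-even investment: s·k^α = (n + δ)·k.
Dividing both sides by k: k^(1−α) = s / (n + δ).
k^0.55 = 0.25 / (0.009 + 0.061) = 0.25 / 0.070 = 3.5714
k* = 3.5714^(1/0.55) ≈ 10.1195
y* = (k*)^α = 10.1195^0.45 ≈ 2.8335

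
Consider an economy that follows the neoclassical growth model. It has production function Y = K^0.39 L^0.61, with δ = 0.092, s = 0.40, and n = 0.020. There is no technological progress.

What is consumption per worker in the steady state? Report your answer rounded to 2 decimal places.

Steady state requires s·f(k) = (n + δ)·k, i.e. s·k^α = (n + δ)·k.
Dividing both sides by k: k^(1−α) = s / (n + δ).
k^0.61 = 0.40 / (0.020 + 0.092) = 0.40 / 0.112 = 3.5714
k* = 3.5714^(1/0.61) ≈ 8.0592
y* = (k*)^α = 8.0592^0.39 ≈ 2.2566
c* = (1 − s)·y* = (1 − 0.40) × 2.2566 ≈ 1.3540

c* = 1.35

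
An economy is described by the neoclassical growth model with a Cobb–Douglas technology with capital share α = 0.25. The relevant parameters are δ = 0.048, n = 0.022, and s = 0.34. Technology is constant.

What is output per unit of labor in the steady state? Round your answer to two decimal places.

y* ≈ 1.69

Steady state requires s·f(k) = (n + δ)·k, i.e. s·k^α = (n + δ)·k.
Dividing both sides by k: k^(1−α) = s / (n + δ).
k^0.75 = 0.34 / (0.022 + 0.048) = 0.34 / 0.070 = 4.8571
k* = 4.8571^(1/0.75) ≈ 8.2256
y* = (k*)^α = 8.2256^0.25 ≈ 1.6935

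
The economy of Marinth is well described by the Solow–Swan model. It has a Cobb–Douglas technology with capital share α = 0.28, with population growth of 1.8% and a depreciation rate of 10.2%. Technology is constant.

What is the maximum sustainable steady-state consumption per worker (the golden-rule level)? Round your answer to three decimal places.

At the golden rule, f'(k) = n + δ, so α·k^(α−1) = n + δ and k_gold = (α/(n + δ))^(1/(1−α)).
k_gold = (0.28/0.120)^(1/0.72) = 2.3333^1.3889 ≈ 3.2440
c_gold = f(k_gold) − (n + δ)·k_gold = 1.3903 − 0.120×3.2440 ≈ 1.0010

c_gold ≈ 1.001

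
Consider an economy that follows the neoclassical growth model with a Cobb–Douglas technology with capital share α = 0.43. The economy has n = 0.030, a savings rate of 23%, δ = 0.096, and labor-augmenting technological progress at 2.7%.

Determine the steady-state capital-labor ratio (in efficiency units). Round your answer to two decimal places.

In steady state, investment equals break-even investment: s·k^α = (n + g + δ)·k.
Rearranging, k^(1−α) = s / (n + g + δ).
k^0.57 = 0.23 / (0.030 + 0.027 + 0.096) = 0.23 / 0.153 = 1.5033
k* = 1.5033^(1/0.57) ≈ 2.0446

k* = 2.04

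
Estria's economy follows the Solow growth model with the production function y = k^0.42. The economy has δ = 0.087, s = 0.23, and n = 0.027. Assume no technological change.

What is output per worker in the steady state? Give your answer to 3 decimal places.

At the steady state, Δk = 0, so s·k^α = (n + δ)·k.
Rearranging, k^(1−α) = s / (n + δ).
k^0.58 = 0.23 / (0.027 + 0.087) = 0.23 / 0.114 = 2.0175
k* = 2.0175^(1/0.58) ≈ 3.3538
y* = (k*)^α = 3.3538^0.42 ≈ 1.6624

y* = 1.662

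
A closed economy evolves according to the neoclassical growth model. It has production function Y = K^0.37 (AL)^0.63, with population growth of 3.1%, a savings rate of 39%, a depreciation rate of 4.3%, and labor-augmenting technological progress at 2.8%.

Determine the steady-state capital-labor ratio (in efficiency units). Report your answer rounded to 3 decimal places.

k* = 8.405

In steady state, investment equals break-even investment: s·k^α = (n + g + δ)·k.
Rearranging, k^(1−α) = s / (n + g + δ).
k^0.63 = 0.39 / (0.031 + 0.028 + 0.043) = 0.39 / 0.102 = 3.8235
k* = 3.8235^(1/0.63) ≈ 8.4051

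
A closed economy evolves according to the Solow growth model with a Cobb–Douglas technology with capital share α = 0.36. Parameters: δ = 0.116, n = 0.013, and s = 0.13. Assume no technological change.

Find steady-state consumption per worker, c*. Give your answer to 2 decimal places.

c* = 0.87

At the steady state, Δk = 0, so s·k^α = (n + δ)·k.
Rearranging, k^(1−α) = s / (n + δ).
k^0.64 = 0.13 / (0.013 + 0.116) = 0.13 / 0.129 = 1.0078
k* = 1.0078^(1/0.64) ≈ 1.0122
y* = (k*)^α = 1.0122^0.36 ≈ 1.0044
c* = (1 − s)·y* = (1 − 0.13) × 1.0044 ≈ 0.8738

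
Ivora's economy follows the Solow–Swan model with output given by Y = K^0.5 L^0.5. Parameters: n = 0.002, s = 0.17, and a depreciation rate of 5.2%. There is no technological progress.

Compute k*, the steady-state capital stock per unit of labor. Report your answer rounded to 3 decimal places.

Steady state requires s·f(k) = (n + δ)·k, i.e. s·k^α = (n + δ)·k.
Dividing both sides by k: k^(1−α) = s / (n + δ).
k^0.5 = 0.17 / (0.002 + 0.052) = 0.17 / 0.054 = 3.1481
k* = 3.1481^(1/0.5) ≈ 9.9105

k* ≈ 9.911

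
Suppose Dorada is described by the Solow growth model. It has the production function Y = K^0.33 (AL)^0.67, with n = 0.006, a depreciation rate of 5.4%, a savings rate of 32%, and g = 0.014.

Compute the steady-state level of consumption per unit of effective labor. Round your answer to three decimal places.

c* ≈ 1.399

At the steady state, Δk = 0, so s·k^α = (n + g + δ)·k.
Rearranging, k^(1−α) = s / (n + g + δ).
k^0.67 = 0.32 / (0.006 + 0.014 + 0.054) = 0.32 / 0.074 = 4.3243
k* = 4.3243^(1/0.67) ≈ 8.8946
y* = (k*)^α = 8.8946^0.33 ≈ 2.0569
c* = (1 − s)·y* = (1 − 0.32) × 2.0569 ≈ 1.3987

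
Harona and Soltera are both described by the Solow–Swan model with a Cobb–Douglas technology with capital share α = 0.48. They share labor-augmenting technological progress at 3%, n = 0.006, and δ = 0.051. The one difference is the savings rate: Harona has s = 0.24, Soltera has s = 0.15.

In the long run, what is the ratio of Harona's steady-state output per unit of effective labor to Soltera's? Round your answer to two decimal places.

Steady-state y* = [s/(n + g + δ)]^(α/(1−α)), so the ratio is [ (s_H/(n + g + δ)_H) / (s_S/(n + g + δ)_S) ]^0.9231.
s_H/(n + g + δ)_H = 0.24/0.087 = 2.7586; s_S/(n + g + δ)_S = 0.15/0.087 = 1.7241.
Ratio = (2.7586/1.7241)^0.9231 = 1.6000^0.9231 ≈ 1.5432

y*_H / y*_S ≈ 1.54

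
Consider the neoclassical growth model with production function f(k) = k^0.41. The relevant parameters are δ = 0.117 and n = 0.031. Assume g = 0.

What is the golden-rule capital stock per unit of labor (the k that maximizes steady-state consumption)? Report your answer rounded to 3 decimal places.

k_gold ≈ 5.624

The golden rule sets f'(k) = n + δ, i.e. α·k^(α−1) = n + δ.
So k^(1−α) = α / (n + δ) = 0.41 / 0.148 = 2.7703.
k_gold = 2.7703^(1/0.59) ≈ 5.6240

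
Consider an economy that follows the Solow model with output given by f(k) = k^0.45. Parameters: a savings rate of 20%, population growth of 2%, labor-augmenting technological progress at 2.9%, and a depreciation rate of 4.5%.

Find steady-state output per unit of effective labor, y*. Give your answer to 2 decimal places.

y* ≈ 1.85

In steady state, investment equals break-even investment: s·k^α = (n + g + δ)·k.
Rearranging, k^(1−α) = s / (n + g + δ).
k^0.55 = 0.20 / (0.020 + 0.029 + 0.045) = 0.20 / 0.094 = 2.1277
k* = 2.1277^(1/0.55) ≈ 3.9464
y* = (k*)^α = 3.9464^0.45 ≈ 1.8548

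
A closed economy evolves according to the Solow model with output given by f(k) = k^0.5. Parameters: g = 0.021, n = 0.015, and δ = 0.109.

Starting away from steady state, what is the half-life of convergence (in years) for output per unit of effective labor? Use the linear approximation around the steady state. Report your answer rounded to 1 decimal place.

half-life ≈ 9.6 years

Near the steady state the convergence rate is λ = (1 − α)(n + g + δ).
λ = (1 − 0.5) × 0.145 = 0.5 × 0.145 = 0.0725
Half-life = ln 2 / λ = 0.6931 / 0.0725 ≈ 9.56 years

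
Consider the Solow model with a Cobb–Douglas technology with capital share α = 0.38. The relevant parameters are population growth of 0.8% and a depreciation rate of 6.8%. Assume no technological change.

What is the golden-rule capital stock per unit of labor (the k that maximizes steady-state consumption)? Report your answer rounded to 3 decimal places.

The golden rule sets f'(k) = n + δ, i.e. α·k^(α−1) = n + δ.
So k^(1−α) = α / (n + δ) = 0.38 / 0.076 = 5.0000.
k_gold = 5.0000^(1/0.62) ≈ 13.4082

k_gold ≈ 13.408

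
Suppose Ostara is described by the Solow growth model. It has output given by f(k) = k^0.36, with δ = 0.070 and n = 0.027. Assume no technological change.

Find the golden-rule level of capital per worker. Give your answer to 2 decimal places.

k_gold ≈ 7.76

The golden rule sets f'(k) = n + δ, i.e. α·k^(α−1) = n + δ.
So k^(1−α) = α / (n + δ) = 0.36 / 0.097 = 3.7113.
k_gold = 3.7113^(1/0.64) ≈ 7.7604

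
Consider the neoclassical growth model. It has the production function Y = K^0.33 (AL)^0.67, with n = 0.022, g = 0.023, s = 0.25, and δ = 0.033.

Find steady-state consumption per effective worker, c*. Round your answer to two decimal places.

c* ≈ 1.33

Steady state requires s·f(k) = (n + g + δ)·k, i.e. s·k^α = (n + g + δ)·k.
Dividing both sides by k: k^(1−α) = s / (n + g + δ).
k^0.67 = 0.25 / (0.022 + 0.023 + 0.033) = 0.25 / 0.078 = 3.2051
k* = 3.2051^(1/0.67) ≈ 5.6884
y* = (k*)^α = 5.6884^0.33 ≈ 1.7748
c* = (1 − s)·y* = (1 − 0.25) × 1.7748 ≈ 1.3311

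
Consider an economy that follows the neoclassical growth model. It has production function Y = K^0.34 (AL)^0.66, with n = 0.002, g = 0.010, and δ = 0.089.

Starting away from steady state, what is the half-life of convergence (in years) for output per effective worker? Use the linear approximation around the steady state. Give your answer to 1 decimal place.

Near the steady state the convergence rate is λ = (1 − α)(n + g + δ).
λ = (1 − 0.34) × 0.101 = 0.66 × 0.101 = 0.06666
Half-life = ln 2 / λ = 0.6931 / 0.06666 ≈ 10.40 years

t_½ ≈ 10.4 years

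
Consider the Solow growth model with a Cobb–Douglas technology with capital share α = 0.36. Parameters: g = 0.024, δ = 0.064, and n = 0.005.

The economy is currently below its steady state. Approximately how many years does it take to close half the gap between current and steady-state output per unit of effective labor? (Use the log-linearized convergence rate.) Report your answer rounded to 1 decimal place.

Near the steady state the convergence rate is λ = (1 − α)(n + g + δ).
λ = (1 − 0.36) × 0.093 = 0.64 × 0.093 = 0.05952
Half-life = ln 2 / λ = 0.6931 / 0.05952 ≈ 11.64 years

about 11.6 years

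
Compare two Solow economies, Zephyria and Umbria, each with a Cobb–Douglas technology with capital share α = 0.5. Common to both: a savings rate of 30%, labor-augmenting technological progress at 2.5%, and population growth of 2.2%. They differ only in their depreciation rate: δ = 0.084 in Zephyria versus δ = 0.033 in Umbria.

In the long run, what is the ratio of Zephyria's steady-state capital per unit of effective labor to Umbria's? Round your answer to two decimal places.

Steady-state k* = [s/(n + g + δ)]^(1/(1−α)), so the ratio is [ (s_Z/(n + g + δ)_Z) / (s_U/(n + g + δ)_U) ]^2.
s_Z/(n + g + δ)_Z = 0.30/0.131 = 2.2901; s_U/(n + g + δ)_U = 0.30/0.080 = 3.7500.
Ratio = (2.2901/3.7500)^2 = 0.6107^2 ≈ 0.3730

k*_Z / k*_U ≈ 0.37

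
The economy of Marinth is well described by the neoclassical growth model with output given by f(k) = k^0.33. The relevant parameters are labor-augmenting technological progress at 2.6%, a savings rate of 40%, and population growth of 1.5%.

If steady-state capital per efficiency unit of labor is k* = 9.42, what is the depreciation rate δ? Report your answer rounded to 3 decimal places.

δ ≈ 0.048

In steady state, investment equals break-even investment: s·k^α = (n + g + δ)·k.
So s / (n + g + δ) = (k*)^(1−α) = 9.42^0.67 = 4.4938.
Therefore n + g + δ = s / 4.4938 = 0.40 / 4.4938 = 0.0890, so δ = 0.0890 − 0.041 = 0.0480.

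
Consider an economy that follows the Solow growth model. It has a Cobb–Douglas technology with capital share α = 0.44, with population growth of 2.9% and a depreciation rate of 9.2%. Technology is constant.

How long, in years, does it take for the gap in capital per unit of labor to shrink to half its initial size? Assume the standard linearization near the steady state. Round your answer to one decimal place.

about 10.2 years

Near the steady state the convergence rate is λ = (1 − α)(n + δ).
λ = (1 − 0.44) × 0.121 = 0.56 × 0.121 = 0.06776
Half-life = ln 2 / λ = 0.6931 / 0.06776 ≈ 10.23 years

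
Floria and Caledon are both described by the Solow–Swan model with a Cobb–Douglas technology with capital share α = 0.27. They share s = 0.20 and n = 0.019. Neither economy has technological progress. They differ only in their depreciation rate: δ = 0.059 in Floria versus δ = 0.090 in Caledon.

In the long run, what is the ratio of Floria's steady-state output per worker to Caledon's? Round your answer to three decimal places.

Steady-state y* = [s/(n + δ)]^(α/(1−α)), so the ratio is [ (s_F/(n + δ)_F) / (s_C/(n + δ)_C) ]^0.3699.
s_F/(n + δ)_F = 0.20/0.078 = 2.5641; s_C/(n + δ)_C = 0.20/0.109 = 1.8349.
Ratio = (2.5641/1.8349)^0.3699 = 1.3974^0.3699 ≈ 1.1318

ratio ≈ 1.132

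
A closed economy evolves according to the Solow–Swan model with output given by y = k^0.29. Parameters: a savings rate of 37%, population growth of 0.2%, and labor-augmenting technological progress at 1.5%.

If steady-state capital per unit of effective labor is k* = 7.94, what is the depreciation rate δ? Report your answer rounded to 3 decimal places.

At the steady state, Δk = 0, so s·k^α = (n + g + δ)·k.
So s / (n + g + δ) = (k*)^(1−α) = 7.94^0.71 = 4.3538.
Therefore n + g + δ = s / 4.3538 = 0.37 / 4.3538 = 0.0850, so δ = 0.0850 − 0.017 = 0.0680.

δ ≈ 0.068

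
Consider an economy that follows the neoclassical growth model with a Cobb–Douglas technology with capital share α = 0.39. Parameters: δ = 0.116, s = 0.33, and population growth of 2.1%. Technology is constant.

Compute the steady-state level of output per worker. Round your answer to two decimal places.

y* ≈ 1.75

At the steady state, Δk = 0, so s·k^α = (n + δ)·k.
Rearranging, k^(1−α) = s / (n + δ).
k^0.61 = 0.33 / (0.021 + 0.116) = 0.33 / 0.137 = 2.4088
k* = 2.4088^(1/0.61) ≈ 4.2257
y* = (k*)^α = 4.2257^0.39 ≈ 1.7543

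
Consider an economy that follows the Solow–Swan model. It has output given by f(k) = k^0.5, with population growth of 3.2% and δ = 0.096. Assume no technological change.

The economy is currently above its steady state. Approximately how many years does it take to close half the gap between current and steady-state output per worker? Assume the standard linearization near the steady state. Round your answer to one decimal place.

about 10.8 years

Near the steady state the convergence rate is λ = (1 − α)(n + δ).
λ = (1 − 0.5) × 0.128 = 0.5 × 0.128 = 0.0640
Half-life = ln 2 / λ = 0.6931 / 0.0640 ≈ 10.83 years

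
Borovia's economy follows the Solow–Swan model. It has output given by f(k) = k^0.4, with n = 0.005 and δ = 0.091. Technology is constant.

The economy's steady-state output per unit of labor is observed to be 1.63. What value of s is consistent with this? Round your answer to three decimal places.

s ≈ 0.200

In steady state, investment equals break-even investment: s·k^α = (n + δ)·k.
Since y* = [s/(n + δ)]^(α/(1−α)), we have s/(n + δ) = (y*)^((1−α)/α) = 1.63^1.5 = 2.0810.
Therefore s = 2.0810 × (n + δ) = 2.0810 × 0.096 = 0.1998.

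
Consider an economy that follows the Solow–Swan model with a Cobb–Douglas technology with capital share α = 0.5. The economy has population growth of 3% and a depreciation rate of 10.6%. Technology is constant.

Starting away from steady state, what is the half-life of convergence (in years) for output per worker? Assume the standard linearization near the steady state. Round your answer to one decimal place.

Near the steady state the convergence rate is λ = (1 − α)(n + δ).
λ = (1 − 0.5) × 0.136 = 0.5 × 0.136 = 0.0680
Half-life = ln 2 / λ = 0.6931 / 0.0680 ≈ 10.19 years

about 10.2 years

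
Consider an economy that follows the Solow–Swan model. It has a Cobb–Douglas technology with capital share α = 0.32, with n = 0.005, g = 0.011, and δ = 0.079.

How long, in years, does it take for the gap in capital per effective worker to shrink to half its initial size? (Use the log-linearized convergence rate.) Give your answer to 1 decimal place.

about 10.7 years

Near the steady state the convergence rate is λ = (1 − α)(n + g + δ).
λ = (1 − 0.32) × 0.095 = 0.68 × 0.095 = 0.0646
Half-life = ln 2 / λ = 0.6931 / 0.0646 ≈ 10.73 years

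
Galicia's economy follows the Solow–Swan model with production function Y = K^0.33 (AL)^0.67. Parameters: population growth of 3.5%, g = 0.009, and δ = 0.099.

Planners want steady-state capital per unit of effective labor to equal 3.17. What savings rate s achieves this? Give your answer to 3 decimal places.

s ≈ 0.310

At the steady state, Δk = 0, so s·k^α = (n + g + δ)·k.
So s / (n + g + δ) = (k*)^(1−α) = 3.17^0.67 = 2.1663.
Therefore s = 2.1663 × (n + g + δ) = 2.1663 × 0.143 = 0.3098.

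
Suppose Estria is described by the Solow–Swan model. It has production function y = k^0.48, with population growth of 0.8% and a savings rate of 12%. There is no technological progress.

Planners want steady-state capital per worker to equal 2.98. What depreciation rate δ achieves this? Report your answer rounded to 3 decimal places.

δ ≈ 0.060

At the steady state, Δk = 0, so s·k^α = (n + δ)·k.
So s / (n + δ) = (k*)^(1−α) = 2.98^0.52 = 1.7644.
Therefore n + δ = s / 1.7644 = 0.12 / 1.7644 = 0.0680, so δ = 0.0680 − 0.008 = 0.0600.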